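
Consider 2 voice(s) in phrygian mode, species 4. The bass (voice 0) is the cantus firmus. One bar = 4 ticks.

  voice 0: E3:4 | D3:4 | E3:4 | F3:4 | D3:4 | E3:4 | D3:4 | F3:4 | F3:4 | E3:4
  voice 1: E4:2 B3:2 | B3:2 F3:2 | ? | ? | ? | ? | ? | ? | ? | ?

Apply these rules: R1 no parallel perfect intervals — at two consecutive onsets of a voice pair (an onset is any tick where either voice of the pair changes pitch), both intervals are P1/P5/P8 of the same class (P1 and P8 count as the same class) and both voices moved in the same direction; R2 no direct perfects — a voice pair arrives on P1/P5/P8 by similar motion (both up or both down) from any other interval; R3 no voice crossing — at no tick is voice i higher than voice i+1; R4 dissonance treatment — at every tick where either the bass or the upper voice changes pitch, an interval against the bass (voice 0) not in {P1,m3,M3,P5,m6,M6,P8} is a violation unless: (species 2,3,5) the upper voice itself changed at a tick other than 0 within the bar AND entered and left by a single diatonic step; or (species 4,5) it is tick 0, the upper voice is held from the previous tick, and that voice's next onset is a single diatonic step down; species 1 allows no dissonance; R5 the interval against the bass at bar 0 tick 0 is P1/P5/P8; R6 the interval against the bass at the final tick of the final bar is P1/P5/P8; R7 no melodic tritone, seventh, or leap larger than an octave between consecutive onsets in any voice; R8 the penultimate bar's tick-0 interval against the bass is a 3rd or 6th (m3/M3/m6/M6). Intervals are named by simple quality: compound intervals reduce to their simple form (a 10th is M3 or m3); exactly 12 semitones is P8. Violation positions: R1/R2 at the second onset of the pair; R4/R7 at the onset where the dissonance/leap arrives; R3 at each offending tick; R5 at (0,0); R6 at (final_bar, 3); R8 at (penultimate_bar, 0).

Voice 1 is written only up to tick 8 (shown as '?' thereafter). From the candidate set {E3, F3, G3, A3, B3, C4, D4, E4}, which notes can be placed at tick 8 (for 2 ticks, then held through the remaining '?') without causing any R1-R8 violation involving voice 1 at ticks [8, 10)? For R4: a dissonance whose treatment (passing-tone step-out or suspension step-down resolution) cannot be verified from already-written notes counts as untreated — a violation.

{C4, E3, G3}

E3: legal
F3: violates R4
G3: legal
A3: violates R4
B3: violates R2,R7
C4: legal
D4: violates R4
E4: violates R2,R7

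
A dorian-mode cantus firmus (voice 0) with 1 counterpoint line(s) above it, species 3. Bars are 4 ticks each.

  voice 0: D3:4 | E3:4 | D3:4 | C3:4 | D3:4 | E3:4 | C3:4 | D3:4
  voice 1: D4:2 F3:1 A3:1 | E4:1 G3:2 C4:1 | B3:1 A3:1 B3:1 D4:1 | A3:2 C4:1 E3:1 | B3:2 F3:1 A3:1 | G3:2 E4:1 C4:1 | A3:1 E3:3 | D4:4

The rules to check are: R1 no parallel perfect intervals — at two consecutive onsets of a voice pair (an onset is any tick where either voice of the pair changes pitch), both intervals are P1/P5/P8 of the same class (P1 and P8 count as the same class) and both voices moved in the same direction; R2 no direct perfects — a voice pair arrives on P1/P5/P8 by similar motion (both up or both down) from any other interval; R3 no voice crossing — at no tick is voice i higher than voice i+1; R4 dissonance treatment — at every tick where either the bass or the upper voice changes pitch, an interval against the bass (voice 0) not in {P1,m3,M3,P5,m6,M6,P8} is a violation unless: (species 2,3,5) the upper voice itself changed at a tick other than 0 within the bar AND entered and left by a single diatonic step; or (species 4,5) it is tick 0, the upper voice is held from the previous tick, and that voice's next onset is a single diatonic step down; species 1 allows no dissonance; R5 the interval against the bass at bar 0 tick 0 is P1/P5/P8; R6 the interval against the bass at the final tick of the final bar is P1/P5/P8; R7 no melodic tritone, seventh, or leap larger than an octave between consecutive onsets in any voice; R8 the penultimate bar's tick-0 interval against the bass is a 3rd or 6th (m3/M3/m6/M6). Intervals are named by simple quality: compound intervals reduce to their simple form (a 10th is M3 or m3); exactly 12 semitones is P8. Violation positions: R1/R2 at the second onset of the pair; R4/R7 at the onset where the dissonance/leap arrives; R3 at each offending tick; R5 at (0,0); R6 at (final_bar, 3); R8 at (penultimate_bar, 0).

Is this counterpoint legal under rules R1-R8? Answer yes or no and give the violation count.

No (4 violations)

bar 0: v0=D3 v1=D4 (P8)
bar 1: v0=E3 v1=E4 (P8)
bar 2: v0=D3 v1=B3 (M6)
bar 3: v0=C3 v1=A3 (M6)
bar 4: v0=D3 v1=B3 (M6)
bar 5: v0=E3 v1=G3 (m3)
bar 6: v0=C3 v1=A3 (M6)
bar 7: v0=D3 v1=D4 (P8)
  R2 @ bar1.0: D3/A3 P5 -> E3/E4 P8 similar
  R7 @ bar4.2: B3->F3 leap 6st
  R2 @ bar7.0: C3/E3 M3 -> D3/D4 P8 similar
  R7 @ bar7.0: E3->D4 leap 10st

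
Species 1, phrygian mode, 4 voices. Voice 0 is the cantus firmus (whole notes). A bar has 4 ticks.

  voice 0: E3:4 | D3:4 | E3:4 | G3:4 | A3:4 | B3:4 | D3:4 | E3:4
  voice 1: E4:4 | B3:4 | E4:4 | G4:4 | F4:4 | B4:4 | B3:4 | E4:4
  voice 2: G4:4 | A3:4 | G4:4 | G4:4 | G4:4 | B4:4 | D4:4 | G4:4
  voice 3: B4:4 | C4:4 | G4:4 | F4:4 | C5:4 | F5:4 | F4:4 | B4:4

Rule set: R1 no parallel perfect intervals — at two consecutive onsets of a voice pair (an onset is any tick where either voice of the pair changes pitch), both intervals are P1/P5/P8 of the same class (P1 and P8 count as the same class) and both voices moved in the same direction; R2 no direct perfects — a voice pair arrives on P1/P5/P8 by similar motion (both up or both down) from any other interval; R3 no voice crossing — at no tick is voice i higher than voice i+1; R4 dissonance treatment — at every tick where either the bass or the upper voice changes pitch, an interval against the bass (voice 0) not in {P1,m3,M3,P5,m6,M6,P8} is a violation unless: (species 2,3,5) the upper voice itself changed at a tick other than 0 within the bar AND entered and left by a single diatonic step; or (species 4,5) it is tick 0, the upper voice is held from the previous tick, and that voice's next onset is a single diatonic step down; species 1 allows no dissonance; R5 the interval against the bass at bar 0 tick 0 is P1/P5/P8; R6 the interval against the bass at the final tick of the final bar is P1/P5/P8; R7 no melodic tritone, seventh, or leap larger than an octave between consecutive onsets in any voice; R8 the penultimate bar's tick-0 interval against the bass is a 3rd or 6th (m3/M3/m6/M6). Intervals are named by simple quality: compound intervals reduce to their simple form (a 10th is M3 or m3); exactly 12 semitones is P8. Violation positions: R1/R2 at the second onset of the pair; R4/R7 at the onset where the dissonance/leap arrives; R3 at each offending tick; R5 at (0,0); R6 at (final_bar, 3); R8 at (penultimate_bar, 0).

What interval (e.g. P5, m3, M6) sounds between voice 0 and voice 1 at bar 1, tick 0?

M6

voice 0=D3 voice 1=B3 -> M6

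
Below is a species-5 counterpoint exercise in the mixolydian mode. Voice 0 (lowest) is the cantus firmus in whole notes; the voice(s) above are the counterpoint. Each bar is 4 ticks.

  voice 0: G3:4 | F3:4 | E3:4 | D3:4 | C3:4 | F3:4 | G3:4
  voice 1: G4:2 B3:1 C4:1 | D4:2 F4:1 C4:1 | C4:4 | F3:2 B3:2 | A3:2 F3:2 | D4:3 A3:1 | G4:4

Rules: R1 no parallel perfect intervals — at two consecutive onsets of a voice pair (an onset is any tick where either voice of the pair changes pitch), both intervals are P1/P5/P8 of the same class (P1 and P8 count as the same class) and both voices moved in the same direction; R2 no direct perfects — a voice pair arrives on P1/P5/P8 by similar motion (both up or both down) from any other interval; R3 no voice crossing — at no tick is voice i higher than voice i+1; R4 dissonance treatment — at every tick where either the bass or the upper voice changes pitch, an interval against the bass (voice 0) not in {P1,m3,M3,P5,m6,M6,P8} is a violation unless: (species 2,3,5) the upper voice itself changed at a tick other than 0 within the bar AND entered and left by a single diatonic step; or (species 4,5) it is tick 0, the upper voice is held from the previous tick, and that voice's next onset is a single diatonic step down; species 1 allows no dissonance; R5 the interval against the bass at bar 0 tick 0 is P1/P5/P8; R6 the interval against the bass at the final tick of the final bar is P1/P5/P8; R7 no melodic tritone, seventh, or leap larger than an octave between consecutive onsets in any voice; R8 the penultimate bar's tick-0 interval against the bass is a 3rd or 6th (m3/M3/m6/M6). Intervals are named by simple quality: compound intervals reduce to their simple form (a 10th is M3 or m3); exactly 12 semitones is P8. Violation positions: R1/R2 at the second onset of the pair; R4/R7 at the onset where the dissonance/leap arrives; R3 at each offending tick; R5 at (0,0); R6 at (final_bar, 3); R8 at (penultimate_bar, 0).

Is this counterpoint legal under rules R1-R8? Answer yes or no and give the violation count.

bar 0: v0=G3 v1=G4 (P8)
bar 1: v0=F3 v1=D4 (M6)
bar 2: v0=E3 v1=C4 (m6)
bar 3: v0=D3 v1=F3 (m3)
bar 4: v0=C3 v1=A3 (M6)
bar 5: v0=F3 v1=D4 (M6)
bar 6: v0=G3 v1=G4 (P8)
  R7 @ bar3.2: F3->B3 leap 6st
  R4 @ bar4.2: C3/F3 P4 untreated
  R2 @ bar6.0: F3/A3 M3 -> G3/G4 P8 similar
  R7 @ bar6.0: A3->G4 leap 10st

No (4 violations)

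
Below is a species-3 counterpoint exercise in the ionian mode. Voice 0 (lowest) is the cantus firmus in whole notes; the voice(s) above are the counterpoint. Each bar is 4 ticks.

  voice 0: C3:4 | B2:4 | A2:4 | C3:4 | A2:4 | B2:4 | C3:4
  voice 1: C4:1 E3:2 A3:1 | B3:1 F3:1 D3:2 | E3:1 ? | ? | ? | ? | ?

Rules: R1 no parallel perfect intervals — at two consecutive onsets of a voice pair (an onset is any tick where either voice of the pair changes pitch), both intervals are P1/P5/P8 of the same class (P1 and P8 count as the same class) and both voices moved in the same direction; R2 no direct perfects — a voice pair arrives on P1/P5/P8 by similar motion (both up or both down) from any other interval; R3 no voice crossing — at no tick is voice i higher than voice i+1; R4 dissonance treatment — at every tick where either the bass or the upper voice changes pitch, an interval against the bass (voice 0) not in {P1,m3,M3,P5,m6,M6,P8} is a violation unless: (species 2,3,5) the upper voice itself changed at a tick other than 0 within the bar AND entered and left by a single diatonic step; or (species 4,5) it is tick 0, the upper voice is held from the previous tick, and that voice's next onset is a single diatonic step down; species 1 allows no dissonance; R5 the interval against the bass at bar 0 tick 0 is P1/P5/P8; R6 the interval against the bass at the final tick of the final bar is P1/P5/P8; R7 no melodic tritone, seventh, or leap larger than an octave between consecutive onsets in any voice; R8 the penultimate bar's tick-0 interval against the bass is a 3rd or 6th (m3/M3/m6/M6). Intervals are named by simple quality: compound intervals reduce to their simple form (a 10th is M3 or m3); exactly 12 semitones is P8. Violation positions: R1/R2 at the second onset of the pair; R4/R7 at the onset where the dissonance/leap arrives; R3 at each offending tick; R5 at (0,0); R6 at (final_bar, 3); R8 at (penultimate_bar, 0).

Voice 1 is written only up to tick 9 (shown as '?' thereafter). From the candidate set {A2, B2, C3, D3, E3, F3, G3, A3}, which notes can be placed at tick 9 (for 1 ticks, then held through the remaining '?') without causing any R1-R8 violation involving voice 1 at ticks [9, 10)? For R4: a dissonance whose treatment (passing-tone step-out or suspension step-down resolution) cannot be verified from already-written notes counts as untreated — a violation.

A2: legal
B2: violates R4
C3: legal
D3: violates R4
E3: legal
F3: legal
G3: violates R4
A3: legal

{A2, A3, C3, E3, F3}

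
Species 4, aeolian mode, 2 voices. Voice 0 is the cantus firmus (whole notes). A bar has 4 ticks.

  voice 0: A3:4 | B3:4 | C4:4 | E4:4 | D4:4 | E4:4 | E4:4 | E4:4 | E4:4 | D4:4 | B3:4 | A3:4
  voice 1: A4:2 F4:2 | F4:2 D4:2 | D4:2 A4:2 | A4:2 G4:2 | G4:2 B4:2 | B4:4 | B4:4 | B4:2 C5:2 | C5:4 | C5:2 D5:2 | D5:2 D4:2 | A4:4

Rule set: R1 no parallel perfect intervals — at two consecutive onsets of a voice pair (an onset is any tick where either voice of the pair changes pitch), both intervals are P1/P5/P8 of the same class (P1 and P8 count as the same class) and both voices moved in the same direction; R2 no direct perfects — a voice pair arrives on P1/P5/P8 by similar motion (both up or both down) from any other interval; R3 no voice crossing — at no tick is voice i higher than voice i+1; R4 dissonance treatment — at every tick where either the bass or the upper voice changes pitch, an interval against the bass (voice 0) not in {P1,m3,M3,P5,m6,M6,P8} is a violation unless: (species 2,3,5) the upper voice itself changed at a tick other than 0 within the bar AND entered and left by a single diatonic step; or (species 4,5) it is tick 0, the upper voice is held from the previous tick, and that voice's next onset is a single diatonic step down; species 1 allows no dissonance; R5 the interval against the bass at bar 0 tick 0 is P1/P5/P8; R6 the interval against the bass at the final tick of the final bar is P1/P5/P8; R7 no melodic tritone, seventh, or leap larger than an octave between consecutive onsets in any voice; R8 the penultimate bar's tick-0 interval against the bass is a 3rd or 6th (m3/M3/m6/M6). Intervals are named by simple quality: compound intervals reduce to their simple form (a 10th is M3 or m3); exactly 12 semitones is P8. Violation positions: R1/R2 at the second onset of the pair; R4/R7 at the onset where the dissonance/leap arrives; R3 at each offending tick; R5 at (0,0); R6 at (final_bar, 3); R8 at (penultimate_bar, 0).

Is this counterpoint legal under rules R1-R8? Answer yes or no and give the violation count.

No (4 violations)

bar 0: v0=A3 v1=A4 (P8)
bar 1: v0=B3 v1=F4 (TT)
bar 2: v0=C4 v1=D4 (M2)
bar 3: v0=E4 v1=A4 (P4)
bar 4: v0=D4 v1=G4 (P4)
bar 5: v0=E4 v1=B4 (P5)
bar 6: v0=E4 v1=B4 (P5)
bar 7: v0=E4 v1=B4 (P5)
bar 8: v0=E4 v1=C5 (m6)
bar 9: v0=D4 v1=C5 (m7)
bar 10: v0=B3 v1=D5 (m3)
bar 11: v0=A3 v1=A4 (P8)
  R4 @ bar1.0: B3/F4 TT untreated
  R4 @ bar2.0: C4/D4 M2 untreated
  R4 @ bar4.0: D4/G4 P4 untreated
  R4 @ bar9.0: D4/C5 m7 untreated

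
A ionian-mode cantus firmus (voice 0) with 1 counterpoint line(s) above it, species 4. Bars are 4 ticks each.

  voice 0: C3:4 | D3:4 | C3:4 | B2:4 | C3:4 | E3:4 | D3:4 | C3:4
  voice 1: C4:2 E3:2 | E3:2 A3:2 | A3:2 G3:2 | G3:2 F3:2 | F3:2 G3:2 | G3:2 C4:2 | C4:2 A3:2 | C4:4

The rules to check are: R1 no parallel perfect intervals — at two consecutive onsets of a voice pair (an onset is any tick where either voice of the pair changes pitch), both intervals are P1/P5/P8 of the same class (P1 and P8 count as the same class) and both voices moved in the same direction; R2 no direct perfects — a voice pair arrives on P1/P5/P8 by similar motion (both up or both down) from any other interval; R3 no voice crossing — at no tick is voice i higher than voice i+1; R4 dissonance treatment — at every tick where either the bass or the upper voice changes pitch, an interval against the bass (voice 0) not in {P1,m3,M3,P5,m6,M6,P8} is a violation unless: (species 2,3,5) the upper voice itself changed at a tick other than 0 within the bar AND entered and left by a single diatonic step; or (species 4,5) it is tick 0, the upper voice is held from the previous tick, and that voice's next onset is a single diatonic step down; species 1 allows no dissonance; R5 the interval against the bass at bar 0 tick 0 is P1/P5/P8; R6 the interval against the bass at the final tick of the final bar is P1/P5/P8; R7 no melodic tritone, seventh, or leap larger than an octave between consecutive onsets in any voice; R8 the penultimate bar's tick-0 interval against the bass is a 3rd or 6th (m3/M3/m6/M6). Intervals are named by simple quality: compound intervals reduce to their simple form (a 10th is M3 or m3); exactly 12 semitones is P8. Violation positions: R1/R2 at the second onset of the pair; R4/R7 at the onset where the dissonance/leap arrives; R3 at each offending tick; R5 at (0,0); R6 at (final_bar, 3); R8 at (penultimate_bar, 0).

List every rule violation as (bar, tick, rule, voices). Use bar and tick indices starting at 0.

(1, 0, R4, (0, 1))
(3, 2, R4, (0, 1))
(4, 0, R4, (0, 1))
(6, 0, R4, (0, 1))
(6, 0, R8, (0, 1))

bar 0: v0=C3 v1=C4 downbeat P8
bar 1: v0=D3 v1=E3 downbeat M2
bar 2: v0=C3 v1=A3 downbeat M6
bar 3: v0=B2 v1=G3 downbeat m6
bar 4: v0=C3 v1=F3 downbeat P4
bar 5: v0=E3 v1=G3 downbeat m3
bar 6: v0=D3 v1=C4 downbeat m7
bar 7: v0=C3 v1=C4 downbeat P8
  -> R4 @ bar 1 tick 0 v(0, 1): D3/E3 M2 untreated
  -> R4 @ bar 3 tick 2 v(0, 1): B2/F3 TT untreated
  -> R4 @ bar 4 tick 0 v(0, 1): C3/F3 P4 untreated
  -> R4 @ bar 6 tick 0 v(0, 1): D3/C4 m7 untreated
  -> R8 @ bar 6 tick 0 v(0, 1): penult m7 not 3rd/6th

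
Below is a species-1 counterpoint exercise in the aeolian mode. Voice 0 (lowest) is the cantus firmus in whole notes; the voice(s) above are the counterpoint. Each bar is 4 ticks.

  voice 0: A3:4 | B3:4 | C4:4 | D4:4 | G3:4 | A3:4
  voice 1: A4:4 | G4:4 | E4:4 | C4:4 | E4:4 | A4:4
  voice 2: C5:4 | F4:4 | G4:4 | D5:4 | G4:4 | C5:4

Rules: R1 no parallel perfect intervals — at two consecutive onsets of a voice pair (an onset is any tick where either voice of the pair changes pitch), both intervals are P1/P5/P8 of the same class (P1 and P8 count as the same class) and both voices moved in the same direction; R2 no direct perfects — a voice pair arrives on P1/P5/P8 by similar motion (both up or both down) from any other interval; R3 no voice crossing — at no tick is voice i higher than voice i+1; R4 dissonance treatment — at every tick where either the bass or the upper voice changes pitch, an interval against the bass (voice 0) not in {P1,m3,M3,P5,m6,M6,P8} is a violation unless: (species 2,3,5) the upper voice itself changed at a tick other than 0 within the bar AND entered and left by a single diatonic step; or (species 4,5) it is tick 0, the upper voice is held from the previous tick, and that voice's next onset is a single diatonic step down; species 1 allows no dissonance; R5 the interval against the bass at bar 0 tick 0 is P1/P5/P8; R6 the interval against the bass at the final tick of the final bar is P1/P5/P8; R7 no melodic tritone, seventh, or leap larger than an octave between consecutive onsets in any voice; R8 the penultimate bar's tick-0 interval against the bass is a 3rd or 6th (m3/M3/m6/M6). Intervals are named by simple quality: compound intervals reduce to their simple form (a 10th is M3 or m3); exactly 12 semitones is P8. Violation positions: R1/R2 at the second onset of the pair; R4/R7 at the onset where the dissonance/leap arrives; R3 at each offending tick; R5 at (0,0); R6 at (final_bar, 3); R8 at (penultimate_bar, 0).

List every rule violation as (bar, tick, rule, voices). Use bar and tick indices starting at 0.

(0, 0, R5, (0, 2))
(1, 0, R3, (1, 2))
(1, 0, R4, (0, 2))
(1, 1, R3, (1, 2))
(1, 2, R3, (1, 2))
(1, 3, R3, (1, 2))
(2, 0, R2, (0, 2))
(3, 0, R2, (0, 2))
(3, 0, R3, (0, 1))
(3, 0, R4, (0, 1))
(3, 1, R3, (0, 1))
(3, 2, R3, (0, 1))
(3, 3, R3, (0, 1))
(4, 0, R1, (0, 2))
(4, 0, R8, (0, 2))
(5, 0, R2, (0, 1))
(5, 3, R6, (0, 2))

bar 0: v0=A3 v1=A4 v2=C5 downbeat m3
bar 1: v0=B3 v1=G4 v2=F4 downbeat TT
bar 2: v0=C4 v1=E4 v2=G4 downbeat P5
bar 3: v0=D4 v1=C4 v2=D5 downbeat P8
bar 4: v0=G3 v1=E4 v2=G4 downbeat P8
bar 5: v0=A3 v1=A4 v2=C5 downbeat m3
  -> R5 @ bar 0 tick 0 v(0, 2): opens on m3
  -> R3 @ bar 1 tick 0 v(1, 2): G4 above F4
  -> R4 @ bar 1 tick 0 v(0, 2): B3/F4 TT untreated
  -> R3 @ bar 1 tick 1 v(1, 2): G4 above F4
  -> R3 @ bar 1 tick 2 v(1, 2): G4 above F4
  -> R3 @ bar 1 tick 3 v(1, 2): G4 above F4
  -> R2 @ bar 2 tick 0 v(0, 2): B3/F4 TT -> C4/G4 P5 similar
  -> R2 @ bar 3 tick 0 v(0, 2): C4/G4 P5 -> D4/D5 P8 similar
  -> R3 @ bar 3 tick 0 v(0, 1): D4 above C4
  -> R4 @ bar 3 tick 0 v(0, 1): D4/C4 M2 untreated
  -> R3 @ bar 3 tick 1 v(0, 1): D4 above C4
  -> R3 @ bar 3 tick 2 v(0, 1): D4 above C4
  -> R3 @ bar 3 tick 3 v(0, 1): D4 above C4
  -> R1 @ bar 4 tick 0 v(0, 2): D4/D5 P8 -> G3/G4 P8 similar
  -> R8 @ bar 4 tick 0 v(0, 2): penult P8 not 3rd/6th
  -> R2 @ bar 5 tick 0 v(0, 1): G3/E4 M6 -> A3/A4 P8 similar
  -> R6 @ bar 5 tick 3 v(0, 2): closes on m3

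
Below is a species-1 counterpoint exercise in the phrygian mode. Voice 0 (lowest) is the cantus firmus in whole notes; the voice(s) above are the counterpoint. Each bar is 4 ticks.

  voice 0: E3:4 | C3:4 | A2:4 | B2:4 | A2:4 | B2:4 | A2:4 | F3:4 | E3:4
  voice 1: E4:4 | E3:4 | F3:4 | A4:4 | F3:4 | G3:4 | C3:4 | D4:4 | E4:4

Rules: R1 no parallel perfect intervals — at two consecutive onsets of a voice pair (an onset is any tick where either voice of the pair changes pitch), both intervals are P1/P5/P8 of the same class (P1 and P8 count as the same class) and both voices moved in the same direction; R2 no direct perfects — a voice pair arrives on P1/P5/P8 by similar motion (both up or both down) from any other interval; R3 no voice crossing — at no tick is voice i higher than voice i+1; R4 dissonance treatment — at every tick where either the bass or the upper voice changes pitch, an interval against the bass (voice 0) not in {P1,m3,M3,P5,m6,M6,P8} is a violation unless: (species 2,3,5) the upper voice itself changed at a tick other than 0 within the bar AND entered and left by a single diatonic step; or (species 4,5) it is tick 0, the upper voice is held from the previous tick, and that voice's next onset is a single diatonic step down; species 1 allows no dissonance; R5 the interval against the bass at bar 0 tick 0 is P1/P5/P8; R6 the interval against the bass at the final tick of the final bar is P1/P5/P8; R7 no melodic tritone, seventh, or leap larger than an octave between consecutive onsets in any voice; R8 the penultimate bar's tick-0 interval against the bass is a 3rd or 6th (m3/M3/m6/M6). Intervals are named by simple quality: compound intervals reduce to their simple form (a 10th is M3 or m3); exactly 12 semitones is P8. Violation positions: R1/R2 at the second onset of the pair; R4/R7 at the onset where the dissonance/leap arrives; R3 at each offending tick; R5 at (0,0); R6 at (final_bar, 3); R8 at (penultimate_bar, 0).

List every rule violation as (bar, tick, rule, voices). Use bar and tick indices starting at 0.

(3, 0, R4, (0, 1))
(3, 0, R7, (1,))
(4, 0, R7, (1,))
(7, 0, R7, (1,))

bar 0: v0=E3 v1=E4 downbeat P8
bar 1: v0=C3 v1=E3 downbeat M3
bar 2: v0=A2 v1=F3 downbeat m6
bar 3: v0=B2 v1=A4 downbeat m7
bar 4: v0=A2 v1=F3 downbeat m6
bar 5: v0=B2 v1=G3 downbeat m6
bar 6: v0=A2 v1=C3 downbeat m3
bar 7: v0=F3 v1=D4 downbeat M6
bar 8: v0=E3 v1=E4 downbeat P8
  -> R4 @ bar 3 tick 0 v(0, 1): B2/A4 m7 untreated
  -> R7 @ bar 3 tick 0 v(1,): F3->A4 leap 16st
  -> R7 @ bar 4 tick 0 v(1,): A4->F3 leap 16st
  -> R7 @ bar 7 tick 0 v(1,): C3->D4 leap 14st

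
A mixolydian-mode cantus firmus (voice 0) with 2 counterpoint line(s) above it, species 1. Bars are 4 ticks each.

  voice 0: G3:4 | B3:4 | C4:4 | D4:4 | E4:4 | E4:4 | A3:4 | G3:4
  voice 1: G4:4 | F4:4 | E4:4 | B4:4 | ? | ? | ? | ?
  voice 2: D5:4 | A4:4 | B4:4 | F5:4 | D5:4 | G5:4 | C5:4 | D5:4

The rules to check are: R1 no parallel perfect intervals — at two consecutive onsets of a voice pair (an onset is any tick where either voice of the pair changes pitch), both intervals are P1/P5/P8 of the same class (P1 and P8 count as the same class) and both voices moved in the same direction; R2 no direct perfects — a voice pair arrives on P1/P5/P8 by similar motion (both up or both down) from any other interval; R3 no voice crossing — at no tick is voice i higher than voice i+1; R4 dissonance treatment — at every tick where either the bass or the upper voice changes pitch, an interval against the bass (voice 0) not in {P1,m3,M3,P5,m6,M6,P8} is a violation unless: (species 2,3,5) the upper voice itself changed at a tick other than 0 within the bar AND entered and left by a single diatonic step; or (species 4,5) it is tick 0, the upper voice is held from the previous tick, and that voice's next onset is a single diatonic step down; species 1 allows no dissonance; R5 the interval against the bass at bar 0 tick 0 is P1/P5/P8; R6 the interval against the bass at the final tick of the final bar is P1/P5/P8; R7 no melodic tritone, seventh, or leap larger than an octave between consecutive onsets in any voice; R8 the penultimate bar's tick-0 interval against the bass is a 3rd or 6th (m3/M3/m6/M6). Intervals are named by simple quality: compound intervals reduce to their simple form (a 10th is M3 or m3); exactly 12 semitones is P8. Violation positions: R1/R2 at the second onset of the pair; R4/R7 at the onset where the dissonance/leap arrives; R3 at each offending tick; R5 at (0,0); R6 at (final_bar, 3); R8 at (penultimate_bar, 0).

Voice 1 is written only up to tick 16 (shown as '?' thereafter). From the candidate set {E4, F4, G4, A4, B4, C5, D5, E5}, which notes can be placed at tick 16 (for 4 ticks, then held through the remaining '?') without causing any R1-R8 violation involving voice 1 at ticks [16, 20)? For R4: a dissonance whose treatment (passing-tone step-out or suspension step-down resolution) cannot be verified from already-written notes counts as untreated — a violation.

E4: legal
F4: violates R4,R7
G4: violates R2
A4: violates R4
B4: legal
C5: legal
D5: violates R4
E5: violates R2,R3

{B4, C5, E4}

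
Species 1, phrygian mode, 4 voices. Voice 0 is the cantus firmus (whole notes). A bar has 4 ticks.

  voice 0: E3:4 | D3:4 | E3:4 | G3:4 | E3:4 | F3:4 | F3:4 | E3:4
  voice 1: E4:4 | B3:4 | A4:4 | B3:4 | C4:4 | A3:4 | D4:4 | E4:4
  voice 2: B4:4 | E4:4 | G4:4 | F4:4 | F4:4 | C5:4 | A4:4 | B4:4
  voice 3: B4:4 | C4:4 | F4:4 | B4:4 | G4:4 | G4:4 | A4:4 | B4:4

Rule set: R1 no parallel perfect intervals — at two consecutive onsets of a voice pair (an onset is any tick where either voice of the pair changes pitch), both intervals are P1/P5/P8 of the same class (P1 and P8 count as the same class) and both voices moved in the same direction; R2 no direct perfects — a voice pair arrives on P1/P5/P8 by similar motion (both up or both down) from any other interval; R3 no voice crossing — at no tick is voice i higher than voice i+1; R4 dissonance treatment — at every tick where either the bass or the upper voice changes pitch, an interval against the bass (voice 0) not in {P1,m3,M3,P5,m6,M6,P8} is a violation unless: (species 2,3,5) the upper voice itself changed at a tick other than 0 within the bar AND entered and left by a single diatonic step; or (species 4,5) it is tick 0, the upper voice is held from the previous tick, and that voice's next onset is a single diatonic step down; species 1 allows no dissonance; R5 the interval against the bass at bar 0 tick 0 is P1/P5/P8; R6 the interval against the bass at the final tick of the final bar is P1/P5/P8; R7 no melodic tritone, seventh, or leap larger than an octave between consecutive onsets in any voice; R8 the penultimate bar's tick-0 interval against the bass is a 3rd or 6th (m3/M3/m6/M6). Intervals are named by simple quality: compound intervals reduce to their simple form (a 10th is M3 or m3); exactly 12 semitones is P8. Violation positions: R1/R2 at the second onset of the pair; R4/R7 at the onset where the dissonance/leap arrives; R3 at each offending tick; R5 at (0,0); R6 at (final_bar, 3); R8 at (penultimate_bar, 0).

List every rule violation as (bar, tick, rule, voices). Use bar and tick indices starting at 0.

bar 0: v0=E3 v1=E4 v2=B4 v3=B4 downbeat P5
bar 1: v0=D3 v1=B3 v2=E4 v3=C4 downbeat m7
bar 2: v0=E3 v1=A4 v2=G4 v3=F4 downbeat m2
bar 3: v0=G3 v1=B3 v2=F4 v3=B4 downbeat M3
bar 4: v0=E3 v1=C4 v2=F4 v3=G4 downbeat m3
bar 5: v0=F3 v1=A3 v2=C5 v3=G4 downbeat M2
bar 6: v0=F3 v1=D4 v2=A4 v3=A4 downbeat M3
bar 7: v0=E3 v1=E4 v2=B4 v3=B4 downbeat P5
  -> R3 @ bar 1 tick 0 v(2, 3): E4 above C4
  -> R4 @ bar 1 tick 0 v(0, 2): D3/E4 M2 untreated
  -> R4 @ bar 1 tick 0 v(0, 3): D3/C4 m7 untreated
  -> R7 @ bar 1 tick 0 v(3,): B4->C4 leap 11st
  -> R3 @ bar 1 tick 1 v(2, 3): E4 above C4
  -> R3 @ bar 1 tick 2 v(2, 3): E4 above C4
  -> R3 @ bar 1 tick 3 v(2, 3): E4 above C4
  -> R3 @ bar 2 tick 0 v(1, 2): A4 above G4
  -> R3 @ bar 2 tick 0 v(2, 3): G4 above F4
  -> R4 @ bar 2 tick 0 v(0, 1): E3/A4 P4 untreated
  -> R4 @ bar 2 tick 0 v(0, 3): E3/F4 m2 untreated
  -> R7 @ bar 2 tick 0 v(1,): B3->A4 leap 10st
  -> R3 @ bar 2 tick 1 v(1, 2): A4 above G4
  -> R3 @ bar 2 tick 1 v(2, 3): G4 above F4
  -> R3 @ bar 2 tick 2 v(1, 2): A4 above G4
  -> R3 @ bar 2 tick 2 v(2, 3): G4 above F4
  -> R3 @ bar 2 tick 3 v(1, 2): A4 above G4
  -> R3 @ bar 2 tick 3 v(2, 3): G4 above F4
  -> R4 @ bar 3 tick 0 v(0, 2): G3/F4 m7 untreated
  -> R7 @ bar 3 tick 0 v(1,): A4->B3 leap 10st
  -> R7 @ bar 3 tick 0 v(3,): F4->B4 leap 6st
  -> R4 @ bar 4 tick 0 v(0, 2): E3/F4 m2 untreated
  -> R2 @ bar 5 tick 0 v(0, 2): E3/F4 m2 -> F3/C5 P5 similar
  -> R3 @ bar 5 tick 0 v(2, 3): C5 above G4
  -> R4 @ bar 5 tick 0 v(0, 3): F3/G4 M2 untreated
  -> R3 @ bar 5 tick 1 v(2, 3): C5 above G4
  -> R3 @ bar 5 tick 2 v(2, 3): C5 above G4
  -> R3 @ bar 5 tick 3 v(2, 3): C5 above G4
  -> R2 @ bar 6 tick 0 v(1, 3): A3/G4 m7 -> D4/A4 P5 similar
  -> R1 @ bar 7 tick 0 v(1, 2): D4/A4 P5 -> E4/B4 P5 similar
  -> R1 @ bar 7 tick 0 v(1, 3): D4/A4 P5 -> E4/B4 P5 similar
  -> R1 @ bar 7 tick 0 v(2, 3): A4/A4 P1 -> B4/B4 P1 similar

(1, 0, R3, (2, 3))
(1, 0, R4, (0, 2))
(1, 0, R4, (0, 3))
(1, 0, R7, (3,))
(1, 1, R3, (2, 3))
(1, 2, R3, (2, 3))
(1, 3, R3, (2, 3))
(2, 0, R3, (1, 2))
(2, 0, R3, (2, 3))
(2, 0, R4, (0, 1))
(2, 0, R4, (0, 3))
(2, 0, R7, (1,))
(2, 1, R3, (1, 2))
(2, 1, R3, (2, 3))
(2, 2, R3, (1, 2))
(2, 2, R3, (2, 3))
(2, 3, R3, (1, 2))
(2, 3, R3, (2, 3))
(3, 0, R4, (0, 2))
(3, 0, R7, (1,))
(3, 0, R7, (3,))
(4, 0, R4, (0, 2))
(5, 0, R2, (0, 2))
(5, 0, R3, (2, 3))
(5, 0, R4, (0, 3))
(5, 1, R3, (2, 3))
(5, 2, R3, (2, 3))
(5, 3, R3, (2, 3))
(6, 0, R2, (1, 3))
(7, 0, R1, (1, 2))
(7, 0, R1, (1, 3))
(7, 0, R1, (2, 3))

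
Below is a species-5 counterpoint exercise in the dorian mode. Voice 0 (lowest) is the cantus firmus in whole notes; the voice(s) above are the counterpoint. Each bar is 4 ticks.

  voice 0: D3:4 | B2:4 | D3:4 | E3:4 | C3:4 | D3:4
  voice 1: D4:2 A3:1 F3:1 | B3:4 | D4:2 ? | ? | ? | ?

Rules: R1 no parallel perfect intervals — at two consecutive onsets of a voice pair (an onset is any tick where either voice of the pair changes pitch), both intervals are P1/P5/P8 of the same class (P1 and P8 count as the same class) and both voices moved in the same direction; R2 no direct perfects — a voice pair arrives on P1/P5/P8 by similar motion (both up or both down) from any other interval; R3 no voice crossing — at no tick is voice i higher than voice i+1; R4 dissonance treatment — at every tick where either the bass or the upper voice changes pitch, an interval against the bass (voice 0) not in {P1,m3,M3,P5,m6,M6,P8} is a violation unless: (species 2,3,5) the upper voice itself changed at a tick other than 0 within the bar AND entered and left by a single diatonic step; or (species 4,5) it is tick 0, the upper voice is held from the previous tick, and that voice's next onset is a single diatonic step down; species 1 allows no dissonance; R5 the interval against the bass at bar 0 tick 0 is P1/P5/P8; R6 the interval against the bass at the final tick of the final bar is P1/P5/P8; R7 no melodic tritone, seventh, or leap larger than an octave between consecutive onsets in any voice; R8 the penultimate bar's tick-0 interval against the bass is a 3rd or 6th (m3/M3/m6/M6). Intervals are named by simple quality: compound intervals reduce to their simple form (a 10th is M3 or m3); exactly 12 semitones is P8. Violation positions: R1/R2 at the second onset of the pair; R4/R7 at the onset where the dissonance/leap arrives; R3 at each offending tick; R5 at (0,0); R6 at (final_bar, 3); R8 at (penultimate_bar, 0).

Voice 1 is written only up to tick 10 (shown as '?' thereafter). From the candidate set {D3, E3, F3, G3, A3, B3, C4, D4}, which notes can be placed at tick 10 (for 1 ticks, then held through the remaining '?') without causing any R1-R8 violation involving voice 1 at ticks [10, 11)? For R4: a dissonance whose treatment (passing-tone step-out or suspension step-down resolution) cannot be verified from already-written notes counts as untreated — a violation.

D3: legal
E3: violates R4,R7
F3: legal
G3: violates R4
A3: legal
B3: legal
C4: violates R4
D4: legal

{A3, B3, D3, D4, F3}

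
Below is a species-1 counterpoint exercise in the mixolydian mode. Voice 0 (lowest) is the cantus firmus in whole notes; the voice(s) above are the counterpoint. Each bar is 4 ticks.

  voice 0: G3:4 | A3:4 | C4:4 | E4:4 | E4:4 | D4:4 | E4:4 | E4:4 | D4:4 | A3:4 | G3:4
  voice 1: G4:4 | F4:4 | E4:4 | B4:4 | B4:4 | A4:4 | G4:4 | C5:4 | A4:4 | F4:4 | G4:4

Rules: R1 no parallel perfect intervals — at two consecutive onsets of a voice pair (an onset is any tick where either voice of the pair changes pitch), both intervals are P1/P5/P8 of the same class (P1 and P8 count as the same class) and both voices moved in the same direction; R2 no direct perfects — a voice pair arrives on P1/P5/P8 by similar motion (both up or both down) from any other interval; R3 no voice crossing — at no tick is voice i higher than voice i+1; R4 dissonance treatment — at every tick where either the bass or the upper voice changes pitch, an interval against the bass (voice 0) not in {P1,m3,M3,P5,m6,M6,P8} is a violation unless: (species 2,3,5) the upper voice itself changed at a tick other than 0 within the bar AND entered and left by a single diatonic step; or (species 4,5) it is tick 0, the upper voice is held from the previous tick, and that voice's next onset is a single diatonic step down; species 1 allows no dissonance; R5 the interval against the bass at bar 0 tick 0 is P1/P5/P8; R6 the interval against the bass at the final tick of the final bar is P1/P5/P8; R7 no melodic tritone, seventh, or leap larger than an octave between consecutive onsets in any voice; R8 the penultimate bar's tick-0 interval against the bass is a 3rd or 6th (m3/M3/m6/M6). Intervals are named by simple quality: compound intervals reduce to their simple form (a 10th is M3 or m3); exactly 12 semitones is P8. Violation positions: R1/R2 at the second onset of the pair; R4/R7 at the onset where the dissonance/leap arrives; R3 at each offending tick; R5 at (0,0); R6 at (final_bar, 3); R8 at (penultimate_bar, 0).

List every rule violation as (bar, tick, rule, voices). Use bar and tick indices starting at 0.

bar 0: v0=G3 v1=G4 downbeat P8
bar 1: v0=A3 v1=F4 downbeat m6
bar 2: v0=C4 v1=E4 downbeat M3
bar 3: v0=E4 v1=B4 downbeat P5
bar 4: v0=E4 v1=B4 downbeat P5
bar 5: v0=D4 v1=A4 downbeat P5
bar 6: v0=E4 v1=G4 downbeat m3
bar 7: v0=E4 v1=C5 downbeat m6
bar 8: v0=D4 v1=A4 downbeat P5
bar 9: v0=A3 v1=F4 downbeat m6
bar 10: v0=G3 v1=G4 downbeat P8
  -> R2 @ bar 3 tick 0 v(0, 1): C4/E4 M3 -> E4/B4 P5 similar
  -> R1 @ bar 5 tick 0 v(0, 1): E4/B4 P5 -> D4/A4 P5 similar
  -> R2 @ bar 8 tick 0 v(0, 1): E4/C5 m6 -> D4/A4 P5 similar

(3, 0, R2, (0, 1))
(5, 0, R1, (0, 1))
(8, 0, R2, (0, 1))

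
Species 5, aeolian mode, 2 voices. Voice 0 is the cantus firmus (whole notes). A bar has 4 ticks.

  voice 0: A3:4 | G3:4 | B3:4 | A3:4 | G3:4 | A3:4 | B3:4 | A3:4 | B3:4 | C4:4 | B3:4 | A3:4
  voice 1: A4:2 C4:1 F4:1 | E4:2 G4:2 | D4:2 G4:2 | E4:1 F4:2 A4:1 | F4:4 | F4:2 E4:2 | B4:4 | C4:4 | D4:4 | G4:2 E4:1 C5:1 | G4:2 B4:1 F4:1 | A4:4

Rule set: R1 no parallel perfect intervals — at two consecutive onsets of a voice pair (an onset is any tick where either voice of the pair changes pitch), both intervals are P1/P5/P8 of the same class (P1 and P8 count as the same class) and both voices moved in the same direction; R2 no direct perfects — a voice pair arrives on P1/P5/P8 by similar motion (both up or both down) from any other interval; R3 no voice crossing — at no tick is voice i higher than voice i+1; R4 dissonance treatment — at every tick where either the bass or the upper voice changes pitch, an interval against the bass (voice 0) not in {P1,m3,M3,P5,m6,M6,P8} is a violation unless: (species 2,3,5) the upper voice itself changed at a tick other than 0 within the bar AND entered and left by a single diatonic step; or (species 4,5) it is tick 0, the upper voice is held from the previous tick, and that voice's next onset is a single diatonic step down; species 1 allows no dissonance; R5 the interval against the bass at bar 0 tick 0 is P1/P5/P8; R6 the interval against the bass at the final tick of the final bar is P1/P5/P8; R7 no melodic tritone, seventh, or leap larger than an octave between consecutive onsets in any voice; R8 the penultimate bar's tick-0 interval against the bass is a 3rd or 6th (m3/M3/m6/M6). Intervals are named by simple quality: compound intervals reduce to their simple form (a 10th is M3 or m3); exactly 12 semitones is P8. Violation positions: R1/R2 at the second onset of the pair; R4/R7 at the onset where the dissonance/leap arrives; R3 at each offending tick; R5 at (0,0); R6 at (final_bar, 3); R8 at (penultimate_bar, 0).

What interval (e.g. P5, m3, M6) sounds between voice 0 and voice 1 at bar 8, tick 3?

m3

voice 0=B3 voice 1=D4 -> m3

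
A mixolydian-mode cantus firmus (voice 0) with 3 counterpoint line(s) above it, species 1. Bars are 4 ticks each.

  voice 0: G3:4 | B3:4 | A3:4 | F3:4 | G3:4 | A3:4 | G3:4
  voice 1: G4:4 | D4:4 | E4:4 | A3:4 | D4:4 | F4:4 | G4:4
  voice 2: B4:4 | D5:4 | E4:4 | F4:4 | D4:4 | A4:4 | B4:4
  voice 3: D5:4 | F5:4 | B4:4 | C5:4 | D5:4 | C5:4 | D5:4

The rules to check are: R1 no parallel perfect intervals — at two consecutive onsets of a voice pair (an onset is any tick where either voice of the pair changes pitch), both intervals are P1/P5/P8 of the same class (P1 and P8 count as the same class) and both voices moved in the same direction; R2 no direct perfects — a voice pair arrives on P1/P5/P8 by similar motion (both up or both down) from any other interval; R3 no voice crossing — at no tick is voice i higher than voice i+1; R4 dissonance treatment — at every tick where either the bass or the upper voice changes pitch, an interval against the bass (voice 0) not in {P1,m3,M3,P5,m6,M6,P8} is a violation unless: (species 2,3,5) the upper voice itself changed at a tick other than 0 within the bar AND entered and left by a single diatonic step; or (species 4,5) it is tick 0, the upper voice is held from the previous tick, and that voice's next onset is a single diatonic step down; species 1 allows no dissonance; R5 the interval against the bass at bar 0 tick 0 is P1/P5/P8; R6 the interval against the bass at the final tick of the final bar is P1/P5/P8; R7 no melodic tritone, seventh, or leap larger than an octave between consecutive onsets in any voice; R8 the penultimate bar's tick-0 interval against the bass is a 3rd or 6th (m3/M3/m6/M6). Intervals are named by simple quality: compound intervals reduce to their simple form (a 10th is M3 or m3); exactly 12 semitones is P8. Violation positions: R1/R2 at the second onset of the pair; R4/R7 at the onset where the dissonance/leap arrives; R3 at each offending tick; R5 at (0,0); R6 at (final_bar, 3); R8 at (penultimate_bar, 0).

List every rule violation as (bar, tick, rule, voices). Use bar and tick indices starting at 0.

(0, 0, R5, (0, 2))
(1, 0, R4, (0, 3))
(2, 0, R2, (0, 2))
(2, 0, R2, (2, 3))
(2, 0, R4, (0, 3))
(2, 0, R7, (2,))
(2, 0, R7, (3,))
(3, 0, R1, (2, 3))
(4, 0, R1, (0, 3))
(4, 0, R2, (0, 1))
(4, 0, R2, (1, 3))
(5, 0, R2, (0, 2))
(5, 0, R8, (0, 2))
(6, 0, R1, (1, 3))
(6, 3, R6, (0, 2))

bar 0: v0=G3 v1=G4 v2=B4 v3=D5 downbeat P5
bar 1: v0=B3 v1=D4 v2=D5 v3=F5 downbeat TT
bar 2: v0=A3 v1=E4 v2=E4 v3=B4 downbeat M2
bar 3: v0=F3 v1=A3 v2=F4 v3=C5 downbeat P5
bar 4: v0=G3 v1=D4 v2=D4 v3=D5 downbeat P5
bar 5: v0=A3 v1=F4 v2=A4 v3=C5 downbeat m3
bar 6: v0=G3 v1=G4 v2=B4 v3=D5 downbeat P5
  -> R5 @ bar 0 tick 0 v(0, 2): opens on M3
  -> R4 @ bar 1 tick 0 v(0, 3): B3/F5 TT untreated
  -> R2 @ bar 2 tick 0 v(0, 2): B3/D5 m3 -> A3/E4 P5 similar
  -> R2 @ bar 2 tick 0 v(2, 3): D5/F5 m3 -> E4/B4 P5 similar
  -> R4 @ bar 2 tick 0 v(0, 3): A3/B4 M2 untreated
  -> R7 @ bar 2 tick 0 v(2,): D5->E4 leap 10st
  -> R7 @ bar 2 tick 0 v(3,): F5->B4 leap 6st
  -> R1 @ bar 3 tick 0 v(2, 3): E4/B4 P5 -> F4/C5 P5 similar
  -> R1 @ bar 4 tick 0 v(0, 3): F3/C5 P5 -> G3/D5 P5 similar
  -> R2 @ bar 4 tick 0 v(0, 1): F3/A3 M3 -> G3/D4 P5 similar
  -> R2 @ bar 4 tick 0 v(1, 3): A3/C5 m3 -> D4/D5 P8 similar
  -> R2 @ bar 5 tick 0 v(0, 2): G3/D4 P5 -> A3/A4 P8 similar
  -> R8 @ bar 5 tick 0 v(0, 2): penult P8 not 3rd/6th
  -> R1 @ bar 6 tick 0 v(1, 3): F4/C5 P5 -> G4/D5 P5 similar
  -> R6 @ bar 6 tick 3 v(0, 2): closes on M3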